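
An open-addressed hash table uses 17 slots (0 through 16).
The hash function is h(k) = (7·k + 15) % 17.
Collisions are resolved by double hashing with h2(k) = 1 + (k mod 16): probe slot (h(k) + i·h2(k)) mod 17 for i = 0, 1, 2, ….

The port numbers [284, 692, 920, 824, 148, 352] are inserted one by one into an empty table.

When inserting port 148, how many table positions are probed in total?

284: h=14 => slot 14
692: h=14, h2=5, probe 14,2 => slot 2
920: h=12 => slot 12
824: h=3 => slot 3
148: h=14, h2=5, probe 14,2,7 => slot 7
352: h=14, h2=1, probe 14,15 => slot 15
Table: [—, —, 692, 824, —, —, —, 148, —, —, —, —, 920, —, 284, 352, —]

3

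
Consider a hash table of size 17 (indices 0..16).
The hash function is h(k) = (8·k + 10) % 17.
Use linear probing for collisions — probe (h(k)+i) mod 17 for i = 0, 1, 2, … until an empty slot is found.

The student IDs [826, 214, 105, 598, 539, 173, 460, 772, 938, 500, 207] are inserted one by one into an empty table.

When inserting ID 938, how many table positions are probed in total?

8

826 hashes to 5; slot 5 is free → place at 5.
214 hashes to 5; 5 taken → place at 6.
105 hashes to 0; slot 0 is free → place at 0.
598 hashes to 0; 0 taken → place at 1.
539 hashes to 4; slot 4 is free → place at 4.
173 hashes to 0; 0,1 taken → place at 2.
460 hashes to 1; 1,2 taken → place at 3.
772 hashes to 15; slot 15 is free → place at 15.
938 hashes to 0; 0,1,2,3,4,5,6 taken → place at 7.
500 hashes to 15; 15 taken → place at 16.
207 hashes to 0; 0,1,2,3,4,5,6,7 taken → place at 8.
Table: [105, 598, 173, 460, 539, 826, 214, 938, 207, _, _, _, _, _, _, 772, 500]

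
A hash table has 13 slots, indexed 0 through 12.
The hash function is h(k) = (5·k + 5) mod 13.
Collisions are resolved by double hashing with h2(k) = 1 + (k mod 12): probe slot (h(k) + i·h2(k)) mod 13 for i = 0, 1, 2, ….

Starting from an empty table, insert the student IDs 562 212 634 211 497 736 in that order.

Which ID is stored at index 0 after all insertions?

497

562 hashes to 7; slot 7 is free → place at 7.
212 hashes to 12; slot 12 is free → place at 12.
634 hashes to 3; slot 3 is free → place at 3.
211 hashes to 7, h2=8; 7 taken → place at 2.
497 hashes to 7, h2=6; 7 taken → place at 0.
736 hashes to 6; slot 6 is free → place at 6.
Table: [497, —, 211, 634, —, —, 736, 562, —, —, —, —, 212]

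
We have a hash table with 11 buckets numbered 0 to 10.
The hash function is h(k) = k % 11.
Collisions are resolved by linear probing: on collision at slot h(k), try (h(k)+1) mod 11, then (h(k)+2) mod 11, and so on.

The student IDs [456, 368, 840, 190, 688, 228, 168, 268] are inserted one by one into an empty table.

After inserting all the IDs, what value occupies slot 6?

368

456: h=5 → slot 5
368: h=5, probe 5,6 → slot 6
840: h=4 → slot 4
190: h=3 → slot 3
688: h=6, probe 6,7 → slot 7
228: h=8 → slot 8
168: h=3, probe 3,4,5,6,7,8,9 → slot 9
268: h=4, probe 4,5,6,7,8,9,10 → slot 10
Table: [—, —, —, 190, 840, 456, 368, 688, 228, 168, 268]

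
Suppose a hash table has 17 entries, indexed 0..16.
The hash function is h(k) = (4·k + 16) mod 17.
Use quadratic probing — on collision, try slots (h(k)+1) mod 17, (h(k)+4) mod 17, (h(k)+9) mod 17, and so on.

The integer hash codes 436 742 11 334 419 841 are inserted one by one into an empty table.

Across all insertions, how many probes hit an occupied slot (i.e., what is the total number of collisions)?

10

436 hashes to 9; slot 9 is free => place at 9.
742 hashes to 9; 9 taken => place at 10.
11 hashes to 9; 9,10 taken => place at 13.
334 hashes to 9; 9,10,13 taken => place at 1.
419 hashes to 9; 9,10,13,1 taken => place at 8.
841 hashes to 14; slot 14 is free => place at 14.
Table: [., 334, ., ., ., ., ., ., 419, 436, 742, ., ., 11, 841, ., .]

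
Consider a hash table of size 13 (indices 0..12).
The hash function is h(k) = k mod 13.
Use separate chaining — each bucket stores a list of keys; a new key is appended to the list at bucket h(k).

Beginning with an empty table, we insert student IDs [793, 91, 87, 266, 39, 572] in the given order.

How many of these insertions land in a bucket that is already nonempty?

3

793 -> bucket 0
91 -> bucket 0 (collision)
87 -> bucket 9
266 -> bucket 6
39 -> bucket 0 (collision)
572 -> bucket 0 (collision)
Final buckets:
0: 793 -> 91 -> 39 -> 572
1: .
2: .
3: .
4: .
5: .
6: 266
7: .
8: .
9: 87
10: .
11: .
12: .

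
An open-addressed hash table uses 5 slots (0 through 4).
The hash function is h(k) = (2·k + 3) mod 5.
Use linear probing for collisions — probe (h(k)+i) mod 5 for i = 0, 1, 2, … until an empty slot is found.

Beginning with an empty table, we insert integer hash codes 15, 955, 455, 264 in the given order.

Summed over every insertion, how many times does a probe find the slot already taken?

Insert 15: h=3, slot 3 empty => index 3.
Insert 955: h=3, slot 3 occupied => index 4.
Insert 455: h=3, slots 3,4 occupied => index 0.
Insert 264: h=1, slot 1 empty => index 1.
Table: [455, 264, —, 15, 955]

3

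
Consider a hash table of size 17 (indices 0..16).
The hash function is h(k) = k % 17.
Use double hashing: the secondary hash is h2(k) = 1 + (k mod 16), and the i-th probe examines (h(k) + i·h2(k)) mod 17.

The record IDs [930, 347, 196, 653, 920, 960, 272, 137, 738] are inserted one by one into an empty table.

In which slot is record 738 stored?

10

930 hashes to 12; slot 12 is free → place at 12.
347 hashes to 7; slot 7 is free → place at 7.
196 hashes to 9; slot 9 is free → place at 9.
653 hashes to 7, h2=14; 7 taken → place at 4.
920 hashes to 2; slot 2 is free → place at 2.
960 hashes to 8; slot 8 is free → place at 8.
272 hashes to 0; slot 0 is free → place at 0.
137 hashes to 1; slot 1 is free → place at 1.
738 hashes to 7, h2=3; 7 taken → place at 10.
Table: [272, 137, 920, ∅, 653, ∅, ∅, 347, 960, 196, 738, ∅, 930, ∅, ∅, ∅, ∅]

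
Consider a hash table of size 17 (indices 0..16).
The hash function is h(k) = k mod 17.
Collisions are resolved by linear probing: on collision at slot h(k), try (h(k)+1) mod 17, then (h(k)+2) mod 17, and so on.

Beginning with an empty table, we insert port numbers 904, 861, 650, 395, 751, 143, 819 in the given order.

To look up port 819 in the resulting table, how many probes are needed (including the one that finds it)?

6

Insert 904: h=3, slot 3 empty → index 3.
Insert 861: h=11, slot 11 empty → index 11.
Insert 650: h=4, slot 4 empty → index 4.
Insert 395: h=4, slot 4 occupied → index 5.
Insert 751: h=3, slots 3,4,5 occupied → index 6.
Insert 143: h=7, slot 7 empty → index 7.
Insert 819: h=3, slots 3,4,5,6,7 occupied → index 8.
Table: [., ., ., 904, 650, 395, 751, 143, 819, ., ., 861, ., ., ., ., .]
Lookup 819: h=3, probe 3,4,5,6,7,8 → found at 8.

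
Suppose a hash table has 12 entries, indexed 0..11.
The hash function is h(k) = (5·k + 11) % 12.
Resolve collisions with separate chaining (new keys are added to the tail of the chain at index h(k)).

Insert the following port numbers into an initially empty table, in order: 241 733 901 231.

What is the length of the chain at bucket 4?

241 -> bucket 4
733 -> bucket 4 (collision)
901 -> bucket 4 (collision)
231 -> bucket 2
Final buckets:
0: —
1: —
2: 231
3: —
4: 241 -> 733 -> 901
5: —
6: —
7: —
8: —
9: —
10: —
11: —

3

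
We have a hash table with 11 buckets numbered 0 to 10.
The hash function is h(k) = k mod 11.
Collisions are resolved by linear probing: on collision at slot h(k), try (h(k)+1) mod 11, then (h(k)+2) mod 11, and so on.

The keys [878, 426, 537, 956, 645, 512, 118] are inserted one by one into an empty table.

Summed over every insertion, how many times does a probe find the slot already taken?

6

Insert 878: h=9, slot 9 empty -> index 9.
Insert 426: h=8, slot 8 empty -> index 8.
Insert 537: h=9, slot 9 occupied -> index 10.
Insert 956: h=10, slot 10 occupied -> index 0.
Insert 645: h=7, slot 7 empty -> index 7.
Insert 512: h=6, slot 6 empty -> index 6.
Insert 118: h=8, slots 8,9,10,0 occupied -> index 1.
Table: [956, 118, —, —, —, —, 512, 645, 426, 878, 537]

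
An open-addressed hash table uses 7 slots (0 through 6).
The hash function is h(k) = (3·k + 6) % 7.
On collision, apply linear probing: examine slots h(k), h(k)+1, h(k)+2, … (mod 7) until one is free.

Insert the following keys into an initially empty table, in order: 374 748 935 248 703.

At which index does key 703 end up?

Insert 374: h=1, slot 1 empty → index 1.
Insert 748: h=3, slot 3 empty → index 3.
Insert 935: h=4, slot 4 empty → index 4.
Insert 248: h=1, slot 1 occupied → index 2.
Insert 703: h=1, slots 1,2,3,4 occupied → index 5.
Table: [—, 374, 248, 748, 935, 703, —]

5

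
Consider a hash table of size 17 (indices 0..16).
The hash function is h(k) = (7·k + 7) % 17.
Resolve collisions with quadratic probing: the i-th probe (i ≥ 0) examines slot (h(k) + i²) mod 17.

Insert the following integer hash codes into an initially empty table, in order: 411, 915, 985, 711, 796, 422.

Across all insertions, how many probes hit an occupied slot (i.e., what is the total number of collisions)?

6

411: h=11 -> slot 11
915: h=3 -> slot 3
985: h=0 -> slot 0
711: h=3, probe 3,4 -> slot 4
796: h=3, probe 3,4,7 -> slot 7
422: h=3, probe 3,4,7,12 -> slot 12
Table: [985, —, —, 915, 711, —, —, 796, —, —, —, 411, 422, —, —, —, —]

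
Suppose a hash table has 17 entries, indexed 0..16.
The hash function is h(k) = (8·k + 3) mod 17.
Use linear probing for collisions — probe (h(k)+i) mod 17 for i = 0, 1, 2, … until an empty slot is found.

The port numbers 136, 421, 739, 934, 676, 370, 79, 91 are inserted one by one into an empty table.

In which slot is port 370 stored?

7

136 hashes to 3; slot 3 is free => place at 3.
421 hashes to 5; slot 5 is free => place at 5.
739 hashes to 16; slot 16 is free => place at 16.
934 hashes to 12; slot 12 is free => place at 12.
676 hashes to 5; 5 taken => place at 6.
370 hashes to 5; 5,6 taken => place at 7.
79 hashes to 6; 6,7 taken => place at 8.
91 hashes to 0; slot 0 is free => place at 0.
Table: [91, ∅, ∅, 136, ∅, 421, 676, 370, 79, ∅, ∅, ∅, 934, ∅, ∅, ∅, 739]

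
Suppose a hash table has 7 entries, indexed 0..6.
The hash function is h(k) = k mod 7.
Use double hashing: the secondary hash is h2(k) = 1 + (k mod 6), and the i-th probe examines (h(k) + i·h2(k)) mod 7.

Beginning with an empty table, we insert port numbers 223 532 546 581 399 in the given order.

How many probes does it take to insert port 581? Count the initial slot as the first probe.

3

223: h=6 => slot 6
532: h=0 => slot 0
546: h=0, h2=1, probe 0,1 => slot 1
581: h=0, h2=6, probe 0,6,5 => slot 5
399: h=0, h2=4, probe 0,4 => slot 4
Table: [532, 546, ∅, ∅, 399, 581, 223]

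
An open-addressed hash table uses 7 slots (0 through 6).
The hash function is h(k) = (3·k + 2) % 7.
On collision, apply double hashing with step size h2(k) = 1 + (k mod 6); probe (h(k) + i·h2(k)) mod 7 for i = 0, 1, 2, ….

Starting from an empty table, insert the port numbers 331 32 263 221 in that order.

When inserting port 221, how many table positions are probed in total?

3

Insert 331: h=1, slot 1 empty => index 1.
Insert 32: h=0, slot 0 empty => index 0.
Insert 263: h=0, h2=6, slot 0 occupied => index 6.
Insert 221: h=0, h2=6, slots 0,6 occupied => index 5.
Table: [32, 331, —, —, —, 221, 263]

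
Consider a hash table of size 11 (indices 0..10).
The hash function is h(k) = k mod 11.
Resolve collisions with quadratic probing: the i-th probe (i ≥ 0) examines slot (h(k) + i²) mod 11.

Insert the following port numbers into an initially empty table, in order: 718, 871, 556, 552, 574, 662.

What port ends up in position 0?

Insert 718: h=3, slot 3 empty => index 3.
Insert 871: h=2, slot 2 empty => index 2.
Insert 556: h=6, slot 6 empty => index 6.
Insert 552: h=2, slots 2,3,6 occupied => index 0.
Insert 574: h=2, slots 2,3,6,0 occupied => index 7.
Insert 662: h=2, slots 2,3,6,0,7 occupied => index 5.
Table: [552, ., 871, 718, ., 662, 556, 574, ., ., .]

552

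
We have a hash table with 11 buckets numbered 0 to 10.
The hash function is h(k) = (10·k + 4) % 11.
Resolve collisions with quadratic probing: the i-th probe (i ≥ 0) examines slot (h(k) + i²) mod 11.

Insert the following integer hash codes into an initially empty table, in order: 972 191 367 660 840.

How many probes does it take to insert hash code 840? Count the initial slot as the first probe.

4

Insert 972: h=0, slot 0 empty -> index 0.
Insert 191: h=0, slot 0 occupied -> index 1.
Insert 367: h=0, slots 0,1 occupied -> index 4.
Insert 660: h=4, slot 4 occupied -> index 5.
Insert 840: h=0, slots 0,1,4 occupied -> index 9.
Table: [972, 191, ., ., 367, 660, ., ., ., 840, .]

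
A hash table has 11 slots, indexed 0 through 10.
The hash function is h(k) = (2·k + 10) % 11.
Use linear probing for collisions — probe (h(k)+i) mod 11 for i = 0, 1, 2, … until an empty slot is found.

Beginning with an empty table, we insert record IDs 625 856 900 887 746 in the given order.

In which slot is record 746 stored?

9

625: h=6 => slot 6
856: h=6, probe 6,7 => slot 7
900: h=6, probe 6,7,8 => slot 8
887: h=2 => slot 2
746: h=6, probe 6,7,8,9 => slot 9
Table: [_, _, 887, _, _, _, 625, 856, 900, 746, _]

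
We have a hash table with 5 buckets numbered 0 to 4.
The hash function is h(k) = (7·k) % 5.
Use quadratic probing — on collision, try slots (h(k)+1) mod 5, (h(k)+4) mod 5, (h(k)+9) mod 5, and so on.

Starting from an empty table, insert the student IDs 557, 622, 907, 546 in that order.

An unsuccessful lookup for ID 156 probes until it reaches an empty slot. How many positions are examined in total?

3

557: h=4 → slot 4
622: h=4, probe 4,0 → slot 0
907: h=4, probe 4,0,3 → slot 3
546: h=2 → slot 2
Table: [622, —, 546, 907, 557]
Lookup 156: h=2, probe 2,3,1 → slot 1 empty, not found.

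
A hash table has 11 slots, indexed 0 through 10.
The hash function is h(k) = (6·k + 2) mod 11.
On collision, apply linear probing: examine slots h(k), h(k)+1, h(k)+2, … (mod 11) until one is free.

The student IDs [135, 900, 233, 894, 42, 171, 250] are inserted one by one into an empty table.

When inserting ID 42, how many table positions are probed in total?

2

Insert 135: h=9, slot 9 empty -> index 9.
Insert 900: h=1, slot 1 empty -> index 1.
Insert 233: h=3, slot 3 empty -> index 3.
Insert 894: h=9, slot 9 occupied -> index 10.
Insert 42: h=1, slot 1 occupied -> index 2.
Insert 171: h=5, slot 5 empty -> index 5.
Insert 250: h=6, slot 6 empty -> index 6.
Table: [., 900, 42, 233, ., 171, 250, ., ., 135, 894]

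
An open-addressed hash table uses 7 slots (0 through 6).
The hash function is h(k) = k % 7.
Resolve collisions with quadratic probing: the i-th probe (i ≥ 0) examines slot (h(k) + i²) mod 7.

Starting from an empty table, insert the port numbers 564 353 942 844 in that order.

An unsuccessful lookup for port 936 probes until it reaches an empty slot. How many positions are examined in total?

Insert 564: h=4, slot 4 empty => index 4.
Insert 353: h=3, slot 3 empty => index 3.
Insert 942: h=4, slot 4 occupied => index 5.
Insert 844: h=4, slots 4,5 occupied => index 1.
Table: [_, 844, _, 353, 564, 942, _]
Lookup 936: h=5, probe 5,6 → slot 6 empty, not found.

2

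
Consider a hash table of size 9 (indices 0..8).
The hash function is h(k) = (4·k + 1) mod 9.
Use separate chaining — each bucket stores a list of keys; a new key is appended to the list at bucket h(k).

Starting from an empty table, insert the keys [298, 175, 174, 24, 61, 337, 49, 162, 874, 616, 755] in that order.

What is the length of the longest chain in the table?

Insert 298: h=5, bucket 5 empty -> new chain.
Insert 175: h=8, bucket 8 empty -> new chain.
Insert 174: h=4, bucket 4 empty -> new chain.
Insert 24: h=7, bucket 7 empty -> new chain.
Insert 61: h=2, bucket 2 empty -> new chain.
Insert 337: h=8, bucket 8 nonempty -> append to chain.
Insert 49: h=8, bucket 8 nonempty -> append to chain.
Insert 162: h=1, bucket 1 empty -> new chain.
Insert 874: h=5, bucket 5 nonempty -> append to chain.
Insert 616: h=8, bucket 8 nonempty -> append to chain.
Insert 755: h=6, bucket 6 empty -> new chain.
Final buckets:
0: ∅
1: 162
2: 61
3: ∅
4: 174
5: 298 -> 874
6: 755
7: 24
8: 175 -> 337 -> 49 -> 616

4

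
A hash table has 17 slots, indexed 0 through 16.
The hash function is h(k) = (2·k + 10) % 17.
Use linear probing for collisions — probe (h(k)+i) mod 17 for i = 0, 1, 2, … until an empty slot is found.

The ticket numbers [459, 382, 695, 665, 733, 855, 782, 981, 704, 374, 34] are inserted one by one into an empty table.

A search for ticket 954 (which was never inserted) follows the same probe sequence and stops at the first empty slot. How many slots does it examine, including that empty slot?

3

Insert 459: h=10, slot 10 empty => index 10.
Insert 382: h=9, slot 9 empty => index 9.
Insert 695: h=6, slot 6 empty => index 6.
Insert 665: h=14, slot 14 empty => index 14.
Insert 733: h=14, slot 14 occupied => index 15.
Insert 855: h=3, slot 3 empty => index 3.
Insert 782: h=10, slot 10 occupied => index 11.
Insert 981: h=0, slot 0 empty => index 0.
Insert 704: h=7, slot 7 empty => index 7.
Insert 374: h=10, slots 10,11 occupied => index 12.
Insert 34: h=10, slots 10,11,12 occupied => index 13.
Table: [981, —, —, 855, —, —, 695, 704, —, 382, 459, 782, 374, 34, 665, 733, —]
Lookup 954: h=14, probe 14,15,16 → slot 16 empty, not found.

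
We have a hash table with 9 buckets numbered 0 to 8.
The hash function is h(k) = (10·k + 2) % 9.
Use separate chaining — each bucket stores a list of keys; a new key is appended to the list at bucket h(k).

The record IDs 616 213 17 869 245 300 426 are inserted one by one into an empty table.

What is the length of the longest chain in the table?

2

616 → bucket 6
213 → bucket 8
17 → bucket 1
869 → bucket 7
245 → bucket 4
300 → bucket 5
426 → bucket 5 (collision)
Final buckets:
0: —
1: 17
2: —
3: —
4: 245
5: 300 -> 426
6: 616
7: 869
8: 213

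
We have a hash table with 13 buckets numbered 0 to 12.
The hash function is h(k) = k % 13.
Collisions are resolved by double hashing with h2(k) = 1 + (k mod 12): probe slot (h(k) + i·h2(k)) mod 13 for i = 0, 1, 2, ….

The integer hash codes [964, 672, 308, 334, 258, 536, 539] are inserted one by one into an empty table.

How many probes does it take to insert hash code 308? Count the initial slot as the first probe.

964 hashes to 2; slot 2 is free → place at 2.
672 hashes to 9; slot 9 is free → place at 9.
308 hashes to 9, h2=9; 9 taken → place at 5.
334 hashes to 9, h2=11; 9 taken → place at 7.
258 hashes to 11; slot 11 is free → place at 11.
536 hashes to 3; slot 3 is free → place at 3.
539 hashes to 6; slot 6 is free → place at 6.
Table: [∅, ∅, 964, 536, ∅, 308, 539, 334, ∅, 672, ∅, 258, ∅]

2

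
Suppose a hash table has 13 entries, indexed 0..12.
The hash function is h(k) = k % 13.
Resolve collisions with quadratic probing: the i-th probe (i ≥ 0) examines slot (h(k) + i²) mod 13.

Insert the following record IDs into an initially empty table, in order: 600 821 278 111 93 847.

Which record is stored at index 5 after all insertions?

600: h=2 => slot 2
821: h=2, probe 2,3 => slot 3
278: h=5 => slot 5
111: h=7 => slot 7
93: h=2, probe 2,3,6 => slot 6
847: h=2, probe 2,3,6,11 => slot 11
Table: [—, —, 600, 821, —, 278, 93, 111, —, —, —, 847, —]

278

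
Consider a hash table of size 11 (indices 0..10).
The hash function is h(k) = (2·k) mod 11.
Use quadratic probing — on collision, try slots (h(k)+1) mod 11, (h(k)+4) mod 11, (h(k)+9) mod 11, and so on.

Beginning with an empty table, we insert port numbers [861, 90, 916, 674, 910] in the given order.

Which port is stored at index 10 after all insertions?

Insert 861: h=6, slot 6 empty -> index 6.
Insert 90: h=4, slot 4 empty -> index 4.
Insert 916: h=6, slot 6 occupied -> index 7.
Insert 674: h=6, slots 6,7 occupied -> index 10.
Insert 910: h=5, slot 5 empty -> index 5.
Table: [∅, ∅, ∅, ∅, 90, 910, 861, 916, ∅, ∅, 674]

674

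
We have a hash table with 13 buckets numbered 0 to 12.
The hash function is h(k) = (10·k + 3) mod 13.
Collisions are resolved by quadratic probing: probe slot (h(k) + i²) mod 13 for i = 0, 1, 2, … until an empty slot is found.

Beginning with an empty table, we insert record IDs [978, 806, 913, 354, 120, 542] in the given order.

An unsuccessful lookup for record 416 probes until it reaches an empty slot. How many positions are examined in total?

2

978 hashes to 7; slot 7 is free -> place at 7.
806 hashes to 3; slot 3 is free -> place at 3.
913 hashes to 7; 7 taken -> place at 8.
354 hashes to 7; 7,8 taken -> place at 11.
120 hashes to 7; 7,8,11,3 taken -> place at 10.
542 hashes to 2; slot 2 is free -> place at 2.
Table: [., ., 542, 806, ., ., ., 978, 913, ., 120, 354, .]
Lookup 416: h=3, probe 3,4 → slot 4 empty, not found.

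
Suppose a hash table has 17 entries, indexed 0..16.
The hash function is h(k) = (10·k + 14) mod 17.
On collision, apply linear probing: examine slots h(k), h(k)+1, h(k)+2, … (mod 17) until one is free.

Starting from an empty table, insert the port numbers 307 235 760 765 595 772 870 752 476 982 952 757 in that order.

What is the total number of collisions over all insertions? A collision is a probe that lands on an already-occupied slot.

307: h=7 -> slot 7
235: h=1 -> slot 1
760: h=15 -> slot 15
765: h=14 -> slot 14
595: h=14, probe 14,15,16 -> slot 16
772: h=16, probe 16,0 -> slot 0
870: h=10 -> slot 10
752: h=3 -> slot 3
476: h=14, probe 14,15,16,0,1,2 -> slot 2
982: h=8 -> slot 8
952: h=14, probe 14,15,16,0,1,2,3,4 -> slot 4
757: h=2, probe 2,3,4,5 -> slot 5
Table: [772, 235, 476, 752, 952, 757, ∅, 307, 982, ∅, 870, ∅, ∅, ∅, 765, 760, 595]

18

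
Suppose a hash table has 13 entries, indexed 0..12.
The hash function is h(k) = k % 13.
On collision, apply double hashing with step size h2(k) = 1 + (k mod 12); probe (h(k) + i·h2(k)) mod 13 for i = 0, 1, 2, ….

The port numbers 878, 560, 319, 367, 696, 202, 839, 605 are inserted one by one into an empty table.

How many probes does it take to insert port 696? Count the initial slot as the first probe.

2

878: h=7 -> slot 7
560: h=1 -> slot 1
319: h=7, h2=8, probe 7,2 -> slot 2
367: h=3 -> slot 3
696: h=7, h2=1, probe 7,8 -> slot 8
202: h=7, h2=11, probe 7,5 -> slot 5
839: h=7, h2=12, probe 7,6 -> slot 6
605: h=7, h2=6, probe 7,0 -> slot 0
Table: [605, 560, 319, 367, ∅, 202, 839, 878, 696, ∅, ∅, ∅, ∅]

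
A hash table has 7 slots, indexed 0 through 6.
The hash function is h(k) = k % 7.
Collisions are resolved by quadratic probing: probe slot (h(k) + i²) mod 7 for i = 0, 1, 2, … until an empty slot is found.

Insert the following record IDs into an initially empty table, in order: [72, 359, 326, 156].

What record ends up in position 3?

359

72: h=2 => slot 2
359: h=2, probe 2,3 => slot 3
326: h=4 => slot 4
156: h=2, probe 2,3,6 => slot 6
Table: [—, —, 72, 359, 326, —, 156]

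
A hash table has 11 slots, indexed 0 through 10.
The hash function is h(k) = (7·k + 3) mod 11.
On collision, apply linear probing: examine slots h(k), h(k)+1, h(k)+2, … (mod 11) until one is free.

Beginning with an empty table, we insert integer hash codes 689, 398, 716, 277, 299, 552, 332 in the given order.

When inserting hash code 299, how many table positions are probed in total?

4

Insert 689: h=8, slot 8 empty → index 8.
Insert 398: h=6, slot 6 empty → index 6.
Insert 716: h=10, slot 10 empty → index 10.
Insert 277: h=6, slot 6 occupied → index 7.
Insert 299: h=6, slots 6,7,8 occupied → index 9.
Insert 552: h=6, slots 6,7,8,9,10 occupied → index 0.
Insert 332: h=6, slots 6,7,8,9,10,0 occupied → index 1.
Table: [552, 332, ., ., ., ., 398, 277, 689, 299, 716]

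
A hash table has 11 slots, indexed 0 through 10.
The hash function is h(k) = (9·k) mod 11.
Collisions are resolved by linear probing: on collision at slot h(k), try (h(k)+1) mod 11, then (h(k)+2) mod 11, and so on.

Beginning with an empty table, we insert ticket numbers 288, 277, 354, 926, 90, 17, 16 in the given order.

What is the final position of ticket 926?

Insert 288: h=7, slot 7 empty → index 7.
Insert 277: h=7, slot 7 occupied → index 8.
Insert 354: h=7, slots 7,8 occupied → index 9.
Insert 926: h=7, slots 7,8,9 occupied → index 10.
Insert 90: h=7, slots 7,8,9,10 occupied → index 0.
Insert 17: h=10, slots 10,0 occupied → index 1.
Insert 16: h=1, slot 1 occupied → index 2.
Table: [90, 17, 16, _, _, _, _, 288, 277, 354, 926]

10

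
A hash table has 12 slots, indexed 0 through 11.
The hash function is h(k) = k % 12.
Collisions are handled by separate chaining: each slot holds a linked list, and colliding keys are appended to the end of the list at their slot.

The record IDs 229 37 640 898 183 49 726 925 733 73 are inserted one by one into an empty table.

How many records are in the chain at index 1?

6

Insert 229: h=1, bucket 1 empty → new chain.
Insert 37: h=1, bucket 1 nonempty → append to chain.
Insert 640: h=4, bucket 4 empty → new chain.
Insert 898: h=10, bucket 10 empty → new chain.
Insert 183: h=3, bucket 3 empty → new chain.
Insert 49: h=1, bucket 1 nonempty → append to chain.
Insert 726: h=6, bucket 6 empty → new chain.
Insert 925: h=1, bucket 1 nonempty → append to chain.
Insert 733: h=1, bucket 1 nonempty → append to chain.
Insert 73: h=1, bucket 1 nonempty → append to chain.
Final buckets:
0: _
1: 229 -> 37 -> 49 -> 925 -> 733 -> 73
2: _
3: 183
4: 640
5: _
6: 726
7: _
8: _
9: _
10: 898
11: _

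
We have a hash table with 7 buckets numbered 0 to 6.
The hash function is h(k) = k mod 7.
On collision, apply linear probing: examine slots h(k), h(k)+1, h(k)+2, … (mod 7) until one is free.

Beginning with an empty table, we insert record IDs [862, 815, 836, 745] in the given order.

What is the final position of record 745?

862 hashes to 1; slot 1 is free → place at 1.
815 hashes to 3; slot 3 is free → place at 3.
836 hashes to 3; 3 taken → place at 4.
745 hashes to 3; 3,4 taken → place at 5.
Table: [∅, 862, ∅, 815, 836, 745, ∅]

5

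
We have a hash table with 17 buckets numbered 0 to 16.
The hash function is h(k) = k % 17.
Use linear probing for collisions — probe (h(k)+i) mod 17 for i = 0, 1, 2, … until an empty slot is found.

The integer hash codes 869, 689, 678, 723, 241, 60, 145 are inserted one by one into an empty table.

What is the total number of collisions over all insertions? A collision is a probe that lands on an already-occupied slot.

6

Insert 869: h=2, slot 2 empty => index 2.
Insert 689: h=9, slot 9 empty => index 9.
Insert 678: h=15, slot 15 empty => index 15.
Insert 723: h=9, slot 9 occupied => index 10.
Insert 241: h=3, slot 3 empty => index 3.
Insert 60: h=9, slots 9,10 occupied => index 11.
Insert 145: h=9, slots 9,10,11 occupied => index 12.
Table: [-, -, 869, 241, -, -, -, -, -, 689, 723, 60, 145, -, -, 678, -]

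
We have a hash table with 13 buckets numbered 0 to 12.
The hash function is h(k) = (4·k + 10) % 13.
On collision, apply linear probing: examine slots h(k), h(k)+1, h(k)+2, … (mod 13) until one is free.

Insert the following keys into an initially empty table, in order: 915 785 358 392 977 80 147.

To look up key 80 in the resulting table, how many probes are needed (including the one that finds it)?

915: h=4 -> slot 4
785: h=4, probe 4,5 -> slot 5
358: h=12 -> slot 12
392: h=5, probe 5,6 -> slot 6
977: h=5, probe 5,6,7 -> slot 7
80: h=5, probe 5,6,7,8 -> slot 8
147: h=0 -> slot 0
Table: [147, _, _, _, 915, 785, 392, 977, 80, _, _, _, 358]
Lookup 80: h=5, probe 5,6,7,8 → found at 8.

4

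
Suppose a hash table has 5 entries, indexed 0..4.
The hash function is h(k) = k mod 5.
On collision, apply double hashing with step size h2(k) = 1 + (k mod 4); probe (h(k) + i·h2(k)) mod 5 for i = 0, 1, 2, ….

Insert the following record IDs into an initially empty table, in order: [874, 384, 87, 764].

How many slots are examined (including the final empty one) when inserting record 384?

874: h=4 → slot 4
384: h=4, h2=1, probe 4,0 → slot 0
87: h=2 → slot 2
764: h=4, h2=1, probe 4,0,1 → slot 1
Table: [384, 764, 87, ., 874]

2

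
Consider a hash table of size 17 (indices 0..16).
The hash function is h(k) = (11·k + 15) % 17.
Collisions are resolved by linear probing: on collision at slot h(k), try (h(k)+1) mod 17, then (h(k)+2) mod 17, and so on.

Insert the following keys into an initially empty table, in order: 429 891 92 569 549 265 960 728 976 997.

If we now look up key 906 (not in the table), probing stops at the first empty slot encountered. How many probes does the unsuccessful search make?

Insert 429: h=8, slot 8 empty -> index 8.
Insert 891: h=7, slot 7 empty -> index 7.
Insert 92: h=7, slots 7,8 occupied -> index 9.
Insert 569: h=1, slot 1 empty -> index 1.
Insert 549: h=2, slot 2 empty -> index 2.
Insert 265: h=6, slot 6 empty -> index 6.
Insert 960: h=1, slots 1,2 occupied -> index 3.
Insert 728: h=16, slot 16 empty -> index 16.
Insert 976: h=7, slots 7,8,9 occupied -> index 10.
Insert 997: h=0, slot 0 empty -> index 0.
Table: [997, 569, 549, 960, ∅, ∅, 265, 891, 429, 92, 976, ∅, ∅, ∅, ∅, ∅, 728]
Lookup 906: h=2, probe 2,3,4 → slot 4 empty, not found.

3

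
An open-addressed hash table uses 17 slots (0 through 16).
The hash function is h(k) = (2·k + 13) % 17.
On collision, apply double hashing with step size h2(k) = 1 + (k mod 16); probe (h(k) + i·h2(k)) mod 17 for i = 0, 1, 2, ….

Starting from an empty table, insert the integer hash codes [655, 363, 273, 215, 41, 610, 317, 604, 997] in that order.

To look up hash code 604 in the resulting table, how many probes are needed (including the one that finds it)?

3

Insert 655: h=14, slot 14 empty → index 14.
Insert 363: h=8, slot 8 empty → index 8.
Insert 273: h=15, slot 15 empty → index 15.
Insert 215: h=1, slot 1 empty → index 1.
Insert 41: h=10, slot 10 empty → index 10.
Insert 610: h=9, slot 9 empty → index 9.
Insert 317: h=1, h2=14, slots 1,15 occupied → index 12.
Insert 604: h=14, h2=13, slots 14,10 occupied → index 6.
Insert 997: h=1, h2=6, slot 1 occupied → index 7.
Table: [-, 215, -, -, -, -, 604, 997, 363, 610, 41, -, 317, -, 655, 273, -]
Lookup 604: h=14, h2=13, probe 14,10,6 → found at 6.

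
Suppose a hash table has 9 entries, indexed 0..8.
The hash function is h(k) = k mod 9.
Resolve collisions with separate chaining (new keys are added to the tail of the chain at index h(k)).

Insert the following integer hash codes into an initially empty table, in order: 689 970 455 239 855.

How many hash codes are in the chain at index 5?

689 -> bucket 5
970 -> bucket 7
455 -> bucket 5 (collision)
239 -> bucket 5 (collision)
855 -> bucket 0
Final buckets:
0: 855
1: -
2: -
3: -
4: -
5: 689 -> 455 -> 239
6: -
7: 970
8: -

3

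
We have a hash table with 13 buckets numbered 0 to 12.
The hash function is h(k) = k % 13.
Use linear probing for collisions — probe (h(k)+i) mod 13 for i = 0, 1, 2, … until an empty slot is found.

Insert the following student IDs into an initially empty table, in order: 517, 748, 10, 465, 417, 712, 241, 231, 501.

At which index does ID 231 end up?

2

517 hashes to 10; slot 10 is free -> place at 10.
748 hashes to 7; slot 7 is free -> place at 7.
10 hashes to 10; 10 taken -> place at 11.
465 hashes to 10; 10,11 taken -> place at 12.
417 hashes to 1; slot 1 is free -> place at 1.
712 hashes to 10; 10,11,12 taken -> place at 0.
241 hashes to 7; 7 taken -> place at 8.
231 hashes to 10; 10,11,12,0,1 taken -> place at 2.
501 hashes to 7; 7,8 taken -> place at 9.
Table: [712, 417, 231, -, -, -, -, 748, 241, 501, 517, 10, 465]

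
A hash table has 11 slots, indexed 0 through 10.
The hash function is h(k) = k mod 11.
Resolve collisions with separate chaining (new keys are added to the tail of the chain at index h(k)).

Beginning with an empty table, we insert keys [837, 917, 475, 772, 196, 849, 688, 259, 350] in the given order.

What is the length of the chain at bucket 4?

837 -> bucket 1
917 -> bucket 4
475 -> bucket 2
772 -> bucket 2 (collision)
196 -> bucket 9
849 -> bucket 2 (collision)
688 -> bucket 6
259 -> bucket 6 (collision)
350 -> bucket 9 (collision)
Final buckets:
0: .
1: 837
2: 475 -> 772 -> 849
3: .
4: 917
5: .
6: 688 -> 259
7: .
8: .
9: 196 -> 350
10: .

1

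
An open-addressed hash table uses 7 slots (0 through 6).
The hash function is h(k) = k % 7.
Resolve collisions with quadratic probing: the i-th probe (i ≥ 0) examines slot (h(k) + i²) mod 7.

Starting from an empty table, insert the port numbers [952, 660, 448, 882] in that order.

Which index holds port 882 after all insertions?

Insert 952: h=0, slot 0 empty -> index 0.
Insert 660: h=2, slot 2 empty -> index 2.
Insert 448: h=0, slot 0 occupied -> index 1.
Insert 882: h=0, slots 0,1 occupied -> index 4.
Table: [952, 448, 660, ., 882, ., .]

4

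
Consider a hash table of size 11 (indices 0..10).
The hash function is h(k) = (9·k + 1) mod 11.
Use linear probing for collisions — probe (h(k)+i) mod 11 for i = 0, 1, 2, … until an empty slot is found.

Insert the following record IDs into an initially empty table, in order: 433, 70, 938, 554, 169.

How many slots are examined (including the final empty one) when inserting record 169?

433: h=4 -> slot 4
70: h=4, probe 4,5 -> slot 5
938: h=6 -> slot 6
554: h=4, probe 4,5,6,7 -> slot 7
169: h=4, probe 4,5,6,7,8 -> slot 8
Table: [., ., ., ., 433, 70, 938, 554, 169, ., .]

5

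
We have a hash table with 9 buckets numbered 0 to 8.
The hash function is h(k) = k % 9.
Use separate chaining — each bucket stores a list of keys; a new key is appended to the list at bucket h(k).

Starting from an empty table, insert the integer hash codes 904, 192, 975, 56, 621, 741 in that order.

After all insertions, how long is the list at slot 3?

3

Insert 904: h=4, bucket 4 empty → new chain.
Insert 192: h=3, bucket 3 empty → new chain.
Insert 975: h=3, bucket 3 nonempty → append to chain.
Insert 56: h=2, bucket 2 empty → new chain.
Insert 621: h=0, bucket 0 empty → new chain.
Insert 741: h=3, bucket 3 nonempty → append to chain.
Final buckets:
0: 621
1: _
2: 56
3: 192 -> 975 -> 741
4: 904
5: _
6: _
7: _
8: _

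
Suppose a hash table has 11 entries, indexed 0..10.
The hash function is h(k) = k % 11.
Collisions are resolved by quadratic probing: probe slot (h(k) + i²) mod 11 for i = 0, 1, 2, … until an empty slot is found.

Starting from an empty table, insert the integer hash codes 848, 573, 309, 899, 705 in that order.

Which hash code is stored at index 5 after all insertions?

Insert 848: h=1, slot 1 empty -> index 1.
Insert 573: h=1, slot 1 occupied -> index 2.
Insert 309: h=1, slots 1,2 occupied -> index 5.
Insert 899: h=8, slot 8 empty -> index 8.
Insert 705: h=1, slots 1,2,5 occupied -> index 10.
Table: [-, 848, 573, -, -, 309, -, -, 899, -, 705]

309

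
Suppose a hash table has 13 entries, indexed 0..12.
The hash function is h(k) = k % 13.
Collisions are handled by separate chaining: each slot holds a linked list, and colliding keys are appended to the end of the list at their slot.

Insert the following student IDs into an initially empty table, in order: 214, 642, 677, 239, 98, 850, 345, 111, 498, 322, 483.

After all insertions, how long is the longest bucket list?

3

Insert 214: h=6, bucket 6 empty -> new chain.
Insert 642: h=5, bucket 5 empty -> new chain.
Insert 677: h=1, bucket 1 empty -> new chain.
Insert 239: h=5, bucket 5 nonempty -> append to chain.
Insert 98: h=7, bucket 7 empty -> new chain.
Insert 850: h=5, bucket 5 nonempty -> append to chain.
Insert 345: h=7, bucket 7 nonempty -> append to chain.
Insert 111: h=7, bucket 7 nonempty -> append to chain.
Insert 498: h=4, bucket 4 empty -> new chain.
Insert 322: h=10, bucket 10 empty -> new chain.
Insert 483: h=2, bucket 2 empty -> new chain.
Final buckets:
0: -
1: 677
2: 483
3: -
4: 498
5: 642 -> 239 -> 850
6: 214
7: 98 -> 345 -> 111
8: -
9: -
10: 322
11: -
12: -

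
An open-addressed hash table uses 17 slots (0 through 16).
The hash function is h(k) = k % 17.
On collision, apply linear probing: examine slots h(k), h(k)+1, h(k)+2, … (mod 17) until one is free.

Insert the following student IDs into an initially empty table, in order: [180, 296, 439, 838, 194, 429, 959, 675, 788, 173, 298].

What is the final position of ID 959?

9

180 hashes to 10; slot 10 is free => place at 10.
296 hashes to 7; slot 7 is free => place at 7.
439 hashes to 14; slot 14 is free => place at 14.
838 hashes to 5; slot 5 is free => place at 5.
194 hashes to 7; 7 taken => place at 8.
429 hashes to 4; slot 4 is free => place at 4.
959 hashes to 7; 7,8 taken => place at 9.
675 hashes to 12; slot 12 is free => place at 12.
788 hashes to 6; slot 6 is free => place at 6.
173 hashes to 3; slot 3 is free => place at 3.
298 hashes to 9; 9,10 taken => place at 11.
Table: [—, —, —, 173, 429, 838, 788, 296, 194, 959, 180, 298, 675, —, 439, —, —]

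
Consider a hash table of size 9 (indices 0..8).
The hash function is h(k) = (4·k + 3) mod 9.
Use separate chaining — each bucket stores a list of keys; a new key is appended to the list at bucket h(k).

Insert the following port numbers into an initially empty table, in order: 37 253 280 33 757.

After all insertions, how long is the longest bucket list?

4

Insert 37: h=7, bucket 7 empty → new chain.
Insert 253: h=7, bucket 7 nonempty → append to chain.
Insert 280: h=7, bucket 7 nonempty → append to chain.
Insert 33: h=0, bucket 0 empty → new chain.
Insert 757: h=7, bucket 7 nonempty → append to chain.
Final buckets:
0: 33
1: —
2: —
3: —
4: —
5: —
6: —
7: 37 -> 253 -> 280 -> 757
8: —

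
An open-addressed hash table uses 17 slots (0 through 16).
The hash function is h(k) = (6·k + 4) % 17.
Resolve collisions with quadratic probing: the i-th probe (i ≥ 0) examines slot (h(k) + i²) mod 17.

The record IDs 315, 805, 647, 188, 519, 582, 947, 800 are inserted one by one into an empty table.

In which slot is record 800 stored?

14

315: h=7 -> slot 7
805: h=6 -> slot 6
647: h=10 -> slot 10
188: h=10, probe 10,11 -> slot 11
519: h=7, probe 7,8 -> slot 8
582: h=11, probe 11,12 -> slot 12
947: h=8, probe 8,9 -> slot 9
800: h=10, probe 10,11,14 -> slot 14
Table: [_, _, _, _, _, _, 805, 315, 519, 947, 647, 188, 582, _, 800, _, _]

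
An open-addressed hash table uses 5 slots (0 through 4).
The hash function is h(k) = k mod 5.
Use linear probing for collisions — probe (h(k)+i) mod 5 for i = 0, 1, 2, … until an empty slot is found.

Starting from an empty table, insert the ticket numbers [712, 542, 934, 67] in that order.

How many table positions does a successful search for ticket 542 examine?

Insert 712: h=2, slot 2 empty => index 2.
Insert 542: h=2, slot 2 occupied => index 3.
Insert 934: h=4, slot 4 empty => index 4.
Insert 67: h=2, slots 2,3,4 occupied => index 0.
Table: [67, -, 712, 542, 934]
Lookup 542: h=2, probe 2,3 → found at 3.

2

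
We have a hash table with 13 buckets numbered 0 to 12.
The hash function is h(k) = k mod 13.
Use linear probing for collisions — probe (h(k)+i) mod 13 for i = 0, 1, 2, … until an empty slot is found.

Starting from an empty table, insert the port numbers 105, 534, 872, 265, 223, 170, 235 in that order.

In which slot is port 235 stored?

105 hashes to 1; slot 1 is free => place at 1.
534 hashes to 1; 1 taken => place at 2.
872 hashes to 1; 1,2 taken => place at 3.
265 hashes to 5; slot 5 is free => place at 5.
223 hashes to 2; 2,3 taken => place at 4.
170 hashes to 1; 1,2,3,4,5 taken => place at 6.
235 hashes to 1; 1,2,3,4,5,6 taken => place at 7.
Table: [—, 105, 534, 872, 223, 265, 170, 235, —, —, —, —, —]

7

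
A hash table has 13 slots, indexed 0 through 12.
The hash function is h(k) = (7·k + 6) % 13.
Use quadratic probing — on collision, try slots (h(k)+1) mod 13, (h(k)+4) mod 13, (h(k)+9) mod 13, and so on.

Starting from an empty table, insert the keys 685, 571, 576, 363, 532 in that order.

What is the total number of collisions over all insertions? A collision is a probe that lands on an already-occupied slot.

3

685: h=4 → slot 4
571: h=12 → slot 12
576: h=8 → slot 8
363: h=12, probe 12,0 → slot 0
532: h=12, probe 12,0,3 → slot 3
Table: [363, ., ., 532, 685, ., ., ., 576, ., ., ., 571]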